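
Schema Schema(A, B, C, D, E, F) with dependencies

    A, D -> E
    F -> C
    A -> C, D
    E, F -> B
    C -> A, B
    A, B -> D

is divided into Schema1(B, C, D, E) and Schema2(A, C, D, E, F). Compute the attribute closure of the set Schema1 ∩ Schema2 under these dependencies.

Schema1 ∩ Schema2 = {C, D, E}.
C → A, B applies, adding A, B
Closure: {A, B, C, D, E}.

A, B, C, D, E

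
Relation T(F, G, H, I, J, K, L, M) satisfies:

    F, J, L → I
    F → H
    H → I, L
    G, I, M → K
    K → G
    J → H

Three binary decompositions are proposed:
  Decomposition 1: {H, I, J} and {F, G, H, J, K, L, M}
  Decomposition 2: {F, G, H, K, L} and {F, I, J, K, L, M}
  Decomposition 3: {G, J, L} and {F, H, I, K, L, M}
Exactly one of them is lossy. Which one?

Decomposition 1: common = {H, J}, closure = {H, I, J, L} → lossless.
Decomposition 2: common = {F, K, L}, closure = {F, G, H, I, K, L} → lossless.
Decomposition 3: common = {L}, closure = {L} → lossy.

Decomposition 3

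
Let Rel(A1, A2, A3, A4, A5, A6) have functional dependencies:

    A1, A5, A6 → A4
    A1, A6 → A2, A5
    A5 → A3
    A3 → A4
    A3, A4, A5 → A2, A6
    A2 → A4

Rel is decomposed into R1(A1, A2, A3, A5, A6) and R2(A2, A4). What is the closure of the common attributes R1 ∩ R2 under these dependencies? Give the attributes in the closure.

R1 ∩ R2 = {A2}.
A2 → A4 applies, adding A4
Closure: {A2, A4}.

A2, A4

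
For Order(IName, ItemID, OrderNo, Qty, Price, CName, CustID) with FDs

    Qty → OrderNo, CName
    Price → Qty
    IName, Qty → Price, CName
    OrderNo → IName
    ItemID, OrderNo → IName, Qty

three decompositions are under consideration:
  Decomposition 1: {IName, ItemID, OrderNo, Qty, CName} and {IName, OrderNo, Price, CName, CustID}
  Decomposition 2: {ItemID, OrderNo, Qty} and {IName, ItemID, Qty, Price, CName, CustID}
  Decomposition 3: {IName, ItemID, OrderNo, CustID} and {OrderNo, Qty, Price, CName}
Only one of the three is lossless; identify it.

Decomposition 2

Decomposition 1: common = {IName, OrderNo, CName}, closure = {IName, OrderNo, CName} → lossy.
Decomposition 2: common = {ItemID, Qty}, closure = {IName, ItemID, OrderNo, Qty, Price, CName} → lossless.
Decomposition 3: common = {OrderNo}, closure = {IName, OrderNo} → lossy.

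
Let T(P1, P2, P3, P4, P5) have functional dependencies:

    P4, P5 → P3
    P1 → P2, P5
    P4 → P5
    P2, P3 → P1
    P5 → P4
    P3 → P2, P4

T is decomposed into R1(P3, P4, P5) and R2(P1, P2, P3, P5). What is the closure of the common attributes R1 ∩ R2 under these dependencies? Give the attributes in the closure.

R1 ∩ R2 = {P3, P5}.
P5 → P4 applies, adding P4
P3 → P2, P4 applies, adding P2
P2, P3 → P1 applies, adding P1
Closure: {P1, P2, P3, P4, P5}.

P1, P2, P3, P4, P5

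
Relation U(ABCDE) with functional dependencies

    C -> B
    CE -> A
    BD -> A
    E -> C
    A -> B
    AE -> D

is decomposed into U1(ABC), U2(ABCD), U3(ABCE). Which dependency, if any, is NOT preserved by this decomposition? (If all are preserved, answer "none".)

AE -> D

Check AE → D: no single fragment contains all of {ADE}, and the restricted closure of {AE} across the fragments never reaches {D}.
C → B is preserved.
CE → A is preserved.
BD → A is preserved.
E → C is preserved.
A → B is preserved.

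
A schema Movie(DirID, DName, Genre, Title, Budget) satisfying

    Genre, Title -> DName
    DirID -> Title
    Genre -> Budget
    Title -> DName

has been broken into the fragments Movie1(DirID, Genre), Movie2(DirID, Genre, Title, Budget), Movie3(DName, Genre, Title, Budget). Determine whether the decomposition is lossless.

Chase test. Columns are DirID, DName, Genre, Title, Budget; row i has aⱼ where attribute j ∈ Moviei, else bᵢⱼ.
Initial tableau (one row per fragment):
  row 1: a1 b12 a3 b14 b15
  row 2: a1 b22 a3 a4 a5
  row 3: b31 a2 a3 a4 a5
Rows 2 and 3 agree on Genre, Title; apply Genre, Title→DName and equate their DName entries.
Rows 1 and 2 agree on DirID; apply DirID→Title and equate their Title entries.
Rows 1 and 2 agree on Genre; apply Genre→Budget and equate their Budget entries.
Rows 1 and 2 agree on Title; apply Title→DName and equate their DName entries.
Row 1 is now all distinguished symbols — the join is lossless.

Yes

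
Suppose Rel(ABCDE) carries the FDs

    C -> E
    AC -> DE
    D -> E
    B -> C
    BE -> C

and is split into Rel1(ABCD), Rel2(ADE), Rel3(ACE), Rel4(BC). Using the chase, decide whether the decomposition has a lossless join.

Yes

Chase test. Columns are ABCDE; row i has aⱼ where attribute j ∈ Reli, else bᵢⱼ.
Initial tableau (one row per fragment):
  row 1: a1 a2 a3 a4 b15
  row 2: a1 b22 b23 a4 a5
  row 3: a1 b32 a3 b34 a5
  row 4: b41 a2 a3 b44 b45
Rows 1 and 3 agree on C; apply C→E and equate their E entries.
Rows 1 and 4 agree on C; apply C→E and equate their E entries.
Rows 1 and 3 agree on AC; apply AC→DE and equate their DE entries.
Row 1 is now all distinguished symbols — the join is lossless.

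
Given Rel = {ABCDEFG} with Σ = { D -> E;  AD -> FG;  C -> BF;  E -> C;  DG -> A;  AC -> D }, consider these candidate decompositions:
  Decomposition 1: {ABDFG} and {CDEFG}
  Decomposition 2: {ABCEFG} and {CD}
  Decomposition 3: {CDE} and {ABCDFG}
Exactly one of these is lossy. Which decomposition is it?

Decomposition 2

Decomposition 1: common = {DFG}, closure = {ABCDEFG} → lossless.
Decomposition 2: common = {C}, closure = {BCF} → lossy.
Decomposition 3: common = {CD}, closure = {BCDEF} → lossless.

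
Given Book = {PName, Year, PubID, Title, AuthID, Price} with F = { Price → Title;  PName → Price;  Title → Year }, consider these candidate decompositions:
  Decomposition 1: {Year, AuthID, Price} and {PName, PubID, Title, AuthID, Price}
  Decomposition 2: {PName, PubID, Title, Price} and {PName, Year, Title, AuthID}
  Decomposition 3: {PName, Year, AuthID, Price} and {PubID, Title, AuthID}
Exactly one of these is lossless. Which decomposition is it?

Decomposition 1

Decomposition 1: common = {AuthID, Price}, closure = {Year, Title, AuthID, Price} → lossless.
Decomposition 2: common = {PName, Title}, closure = {PName, Year, Title, Price} → lossy.
Decomposition 3: common = {AuthID}, closure = {AuthID} → lossy.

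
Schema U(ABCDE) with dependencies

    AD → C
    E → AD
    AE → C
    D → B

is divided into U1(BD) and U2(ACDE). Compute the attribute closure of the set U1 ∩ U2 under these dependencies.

U1 ∩ U2 = {D}.
D → B applies, adding B
Closure: {BD}.

BD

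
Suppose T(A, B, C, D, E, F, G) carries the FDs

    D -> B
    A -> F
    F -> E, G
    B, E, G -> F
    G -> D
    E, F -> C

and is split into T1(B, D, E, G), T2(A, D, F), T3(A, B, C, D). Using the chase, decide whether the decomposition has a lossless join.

No

Chase test. Columns are A, B, C, D, E, F, G; row i has aⱼ where attribute j ∈ Ti, else bᵢⱼ.
Initial tableau (one row per fragment):
  row 1: b11 a2 b13 a4 a5 b16 a7
  row 2: a1 b22 b23 a4 b25 a6 b27
  row 3: a1 a2 a3 a4 b35 b36 b37
Rows 1 and 2 agree on D; apply D→B and equate their B entries.
Rows 2 and 3 agree on A; apply A→F and equate their F entries.
Rows 2 and 3 agree on F; apply F→E, G and equate their E, G entries.
Rows 2 and 3 agree on E, F; apply E, F→C and equate their C entries.
No row becomes fully distinguished — the join is lossy.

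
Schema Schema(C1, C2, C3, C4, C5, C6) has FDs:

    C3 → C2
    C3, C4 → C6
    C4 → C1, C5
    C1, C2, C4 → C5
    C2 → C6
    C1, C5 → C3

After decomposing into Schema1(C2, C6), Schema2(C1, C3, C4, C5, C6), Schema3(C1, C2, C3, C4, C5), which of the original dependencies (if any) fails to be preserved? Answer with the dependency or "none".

none

C3 → C2 lies within Schema3.
C3, C4 → C6 lies within Schema2.
C4 → C1, C5 lies within Schema2.
C1, C2, C4 → C5 lies within Schema3.
C2 → C6 lies within Schema1.
C1, C5 → C3 lies within Schema2.
Every dependency is enforceable on the fragments, so the decomposition is dependency-preserving.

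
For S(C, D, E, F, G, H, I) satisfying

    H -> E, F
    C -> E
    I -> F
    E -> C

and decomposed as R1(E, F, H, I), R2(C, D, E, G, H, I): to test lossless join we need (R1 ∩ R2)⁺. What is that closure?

R1 ∩ R2 = {E, H, I}.
H → E, F applies, adding F
E → C applies, adding C
Closure: {C, E, F, H, I}.

C, E, F, H, I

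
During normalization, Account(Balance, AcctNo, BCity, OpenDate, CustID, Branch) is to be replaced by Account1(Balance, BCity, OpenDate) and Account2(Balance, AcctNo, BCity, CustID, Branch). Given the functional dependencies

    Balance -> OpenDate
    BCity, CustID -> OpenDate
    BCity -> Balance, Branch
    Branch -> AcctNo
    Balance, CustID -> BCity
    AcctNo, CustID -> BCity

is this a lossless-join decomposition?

Common attributes: Account1 ∩ Account2 = {Balance, BCity}.
Closure of {Balance, BCity}: Balance → OpenDate applies, adding OpenDate; BCity → Balance, Branch applies, adding Branch; Branch → AcctNo applies, adding AcctNo. So (Balance, BCity)⁺ = {Balance, AcctNo, BCity, OpenDate, Branch}.
This closure contains every attribute of Account1, so Account1 ∩ Account2 → Account1. The join is lossless.

Yes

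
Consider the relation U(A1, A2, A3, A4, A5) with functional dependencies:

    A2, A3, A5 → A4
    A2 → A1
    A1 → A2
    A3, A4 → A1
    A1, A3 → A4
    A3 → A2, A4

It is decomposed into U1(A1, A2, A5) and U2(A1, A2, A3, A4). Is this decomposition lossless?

No

Common attributes: U1 ∩ U2 = {A1, A2}.
No dependency enlarges {A1, A2}, so (A1, A2)⁺ = {A1, A2}.
The closure contains neither all of U1 = {A1, A2, A5} nor all of U2 = {A1, A2, A3, A4}, so the common attributes are not a superkey of either fragment. The join is lossy.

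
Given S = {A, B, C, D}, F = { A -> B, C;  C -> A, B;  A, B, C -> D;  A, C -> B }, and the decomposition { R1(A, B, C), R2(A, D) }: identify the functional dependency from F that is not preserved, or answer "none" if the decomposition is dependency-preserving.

none

A → B, C lies within R1.
C → A, B lies within R1.
A, B, C → D: restricted closure across fragments reaches D.
A, C → B lies within R1.
Every dependency is enforceable on the fragments, so the decomposition is dependency-preserving.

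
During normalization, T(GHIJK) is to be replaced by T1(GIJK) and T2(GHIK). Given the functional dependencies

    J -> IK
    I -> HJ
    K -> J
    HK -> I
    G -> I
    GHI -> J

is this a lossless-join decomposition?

Yes

Common attributes: T1 ∩ T2 = {GIK}.
Closure of {GIK}: I → HJ applies, adding HJ. So (GIK)⁺ = {GHIJK}.
This closure contains every attribute of T1, so T1 ∩ T2 → T1. The join is lossless.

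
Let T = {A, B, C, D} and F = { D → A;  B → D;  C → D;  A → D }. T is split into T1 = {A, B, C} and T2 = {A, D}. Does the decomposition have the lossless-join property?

Common attributes: T1 ∩ T2 = {A}.
Closure of {A}: A → D applies, adding D. So (A)⁺ = {A, D}.
This closure contains every attribute of T2, so T1 ∩ T2 → T2. The join is lossless.

Yes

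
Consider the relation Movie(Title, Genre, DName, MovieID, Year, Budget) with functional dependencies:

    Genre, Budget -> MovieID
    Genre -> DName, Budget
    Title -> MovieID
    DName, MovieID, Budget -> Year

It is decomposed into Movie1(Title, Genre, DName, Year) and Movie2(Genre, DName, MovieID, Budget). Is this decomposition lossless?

Common attributes: Movie1 ∩ Movie2 = {Genre, DName}.
Closure of {Genre, DName}: Genre → DName, Budget applies, adding Budget; Genre, Budget → MovieID applies, adding MovieID; DName, MovieID, Budget → Year applies, adding Year. So (Genre, DName)⁺ = {Genre, DName, MovieID, Year, Budget}.
This closure contains every attribute of Movie2, so Movie1 ∩ Movie2 → Movie2. The join is lossless.

Yes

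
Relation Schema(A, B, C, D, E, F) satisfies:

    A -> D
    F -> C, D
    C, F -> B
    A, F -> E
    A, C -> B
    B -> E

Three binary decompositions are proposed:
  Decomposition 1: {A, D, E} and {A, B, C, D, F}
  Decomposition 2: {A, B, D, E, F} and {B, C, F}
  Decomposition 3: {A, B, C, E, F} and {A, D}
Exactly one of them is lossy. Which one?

Decomposition 1: common = {A, D}, closure = {A, D} → lossy.
Decomposition 2: common = {B, F}, closure = {B, C, D, E, F} → lossless.
Decomposition 3: common = {A}, closure = {A, D} → lossless.

Decomposition 1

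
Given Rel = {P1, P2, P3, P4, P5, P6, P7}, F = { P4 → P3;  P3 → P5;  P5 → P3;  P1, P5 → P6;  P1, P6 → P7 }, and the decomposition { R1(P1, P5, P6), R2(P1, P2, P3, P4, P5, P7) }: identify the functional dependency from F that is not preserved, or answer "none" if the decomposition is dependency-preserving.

P1, P6 → P7

Check P1, P6 → P7: no single fragment contains all of {P1, P6, P7}, and the restricted closure of {P1, P6} across the fragments never reaches {P7}.
P4 → P3 is preserved.
P3 → P5 is preserved.
P5 → P3 is preserved.
P1, P5 → P6 is preserved.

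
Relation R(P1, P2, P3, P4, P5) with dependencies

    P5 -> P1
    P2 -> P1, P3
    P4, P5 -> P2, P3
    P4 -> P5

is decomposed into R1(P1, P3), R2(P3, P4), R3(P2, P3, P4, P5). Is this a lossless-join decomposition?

Chase test. Columns are P1, P2, P3, P4, P5; row i has aⱼ where attribute j ∈ Ri, else bᵢⱼ.
Initial tableau (one row per fragment):
  row 1: a1 b12 a3 b14 b15
  row 2: b21 b22 a3 a4 b25
  row 3: b31 a2 a3 a4 a5
Rows 2 and 3 agree on P4; apply P4→P5 and equate their P5 entries.
Rows 2 and 3 agree on P5; apply P5→P1 and equate their P1 entries.
Rows 2 and 3 agree on P4, P5; apply P4, P5→P2, P3 and equate their P2, P3 entries.
No row becomes fully distinguished — the join is lossy.

No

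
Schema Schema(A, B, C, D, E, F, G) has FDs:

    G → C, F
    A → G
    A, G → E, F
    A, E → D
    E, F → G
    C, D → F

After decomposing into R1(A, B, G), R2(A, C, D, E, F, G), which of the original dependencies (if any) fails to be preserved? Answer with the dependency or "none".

G → C, F lies within R2.
A → G lies within R1.
A, G → E, F lies within R2.
A, E → D lies within R2.
E, F → G lies within R2.
C, D → F lies within R2.
Every dependency is enforceable on the fragments, so the decomposition is dependency-preserving.

none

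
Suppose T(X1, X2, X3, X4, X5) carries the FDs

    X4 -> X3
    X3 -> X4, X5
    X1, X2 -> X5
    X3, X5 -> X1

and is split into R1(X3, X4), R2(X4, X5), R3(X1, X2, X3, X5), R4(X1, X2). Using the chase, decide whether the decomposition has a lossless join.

Chase test. Columns are X1, X2, X3, X4, X5; row i has aⱼ where attribute j ∈ Ri, else bᵢⱼ.
Initial tableau (one row per fragment):
  row 1: b11 b12 a3 a4 b15
  row 2: b21 b22 b23 a4 a5
  row 3: a1 a2 a3 b34 a5
  row 4: a1 a2 b43 b44 b45
Rows 1 and 2 agree on X4; apply X4→X3 and equate their X3 entries.
Rows 1 and 2 agree on X3; apply X3→X4, X5 and equate their X4, X5 entries.
Rows 1 and 3 agree on X3; apply X3→X4, X5 and equate their X4, X5 entries.
Rows 3 and 4 agree on X1, X2; apply X1, X2→X5 and equate their X5 entries.
Rows 1 and 2 agree on X3, X5; apply X3, X5→X1 and equate their X1 entries.
Rows 1 and 3 agree on X3, X5; apply X3, X5→X1 and equate their X1 entries.
Row 3 is now all distinguished symbols — the join is lossless.

Yes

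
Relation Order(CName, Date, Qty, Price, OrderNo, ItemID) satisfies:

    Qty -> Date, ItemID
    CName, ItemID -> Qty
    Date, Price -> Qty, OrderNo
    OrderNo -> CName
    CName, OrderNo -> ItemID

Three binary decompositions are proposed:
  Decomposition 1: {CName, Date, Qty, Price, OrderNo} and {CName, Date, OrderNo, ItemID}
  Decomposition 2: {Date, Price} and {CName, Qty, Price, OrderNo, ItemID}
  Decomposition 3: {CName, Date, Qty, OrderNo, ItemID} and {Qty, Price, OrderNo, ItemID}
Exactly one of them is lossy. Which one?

Decomposition 1: common = {CName, Date, OrderNo}, closure = {CName, Date, Qty, OrderNo, ItemID} → lossless.
Decomposition 2: common = {Price}, closure = {Price} → lossy.
Decomposition 3: common = {Qty, OrderNo, ItemID}, closure = {CName, Date, Qty, OrderNo, ItemID} → lossless.

Decomposition 2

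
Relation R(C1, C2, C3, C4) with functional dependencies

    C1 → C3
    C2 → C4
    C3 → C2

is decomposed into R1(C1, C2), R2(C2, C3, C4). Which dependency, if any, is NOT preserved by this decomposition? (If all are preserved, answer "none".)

Check C1 → C3: no single fragment contains all of {C1, C3}, and the restricted closure of {C1} across the fragments never reaches {C3}.
C2 → C4 is preserved.
C3 → C2 is preserved.

C1 → C3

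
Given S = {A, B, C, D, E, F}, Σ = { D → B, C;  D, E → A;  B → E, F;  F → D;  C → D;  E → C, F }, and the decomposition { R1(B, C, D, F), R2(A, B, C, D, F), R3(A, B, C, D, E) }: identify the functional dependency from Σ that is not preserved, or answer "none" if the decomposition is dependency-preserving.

D → B, C lies within R1.
D, E → A lies within R3.
B → E, F: restricted closure across fragments reaches E, F.
F → D lies within R1.
C → D lies within R1.
E → C, F: restricted closure across fragments reaches C, F.
Every dependency is enforceable on the fragments, so the decomposition is dependency-preserving.

none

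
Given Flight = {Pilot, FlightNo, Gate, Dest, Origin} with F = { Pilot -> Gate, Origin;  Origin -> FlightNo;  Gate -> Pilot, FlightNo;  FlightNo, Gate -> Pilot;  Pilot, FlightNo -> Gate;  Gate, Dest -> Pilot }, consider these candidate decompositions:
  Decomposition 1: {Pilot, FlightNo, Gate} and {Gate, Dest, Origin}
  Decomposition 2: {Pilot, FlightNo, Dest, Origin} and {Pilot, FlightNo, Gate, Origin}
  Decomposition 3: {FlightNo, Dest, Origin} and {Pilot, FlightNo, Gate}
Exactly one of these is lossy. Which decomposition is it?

Decomposition 1: common = {Gate}, closure = {Pilot, FlightNo, Gate, Origin} → lossless.
Decomposition 2: common = {Pilot, FlightNo, Origin}, closure = {Pilot, FlightNo, Gate, Origin} → lossless.
Decomposition 3: common = {FlightNo}, closure = {FlightNo} → lossy.

Decomposition 3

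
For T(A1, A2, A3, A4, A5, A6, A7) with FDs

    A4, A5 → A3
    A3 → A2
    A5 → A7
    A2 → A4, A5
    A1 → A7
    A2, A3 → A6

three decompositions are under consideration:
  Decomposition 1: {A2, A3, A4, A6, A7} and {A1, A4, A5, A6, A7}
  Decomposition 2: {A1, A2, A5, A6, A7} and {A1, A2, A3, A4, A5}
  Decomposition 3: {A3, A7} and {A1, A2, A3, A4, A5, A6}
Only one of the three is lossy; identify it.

Decomposition 1: common = {A4, A6, A7}, closure = {A4, A6, A7} → lossy.
Decomposition 2: common = {A1, A2, A5}, closure = {A1, A2, A3, A4, A5, A6, A7} → lossless.
Decomposition 3: common = {A3}, closure = {A2, A3, A4, A5, A6, A7} → lossless.

Decomposition 1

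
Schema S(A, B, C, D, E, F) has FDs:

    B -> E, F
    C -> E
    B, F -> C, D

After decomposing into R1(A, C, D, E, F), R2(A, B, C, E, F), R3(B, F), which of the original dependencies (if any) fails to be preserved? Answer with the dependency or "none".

Check B, F → C, D: no single fragment contains all of {B, C, D, F}, and the restricted closure of {B, F} across the fragments never reaches {C, D}.
B → E, F is preserved.
C → E is preserved.

B, F -> C, D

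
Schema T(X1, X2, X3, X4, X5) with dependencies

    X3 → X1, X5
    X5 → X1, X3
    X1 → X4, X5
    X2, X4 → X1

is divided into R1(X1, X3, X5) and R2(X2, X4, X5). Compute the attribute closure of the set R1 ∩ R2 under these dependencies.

X1, X3, X4, X5

R1 ∩ R2 = {X5}.
X5 → X1, X3 applies, adding X1, X3
X1 → X4, X5 applies, adding X4
Closure: {X1, X3, X4, X5}.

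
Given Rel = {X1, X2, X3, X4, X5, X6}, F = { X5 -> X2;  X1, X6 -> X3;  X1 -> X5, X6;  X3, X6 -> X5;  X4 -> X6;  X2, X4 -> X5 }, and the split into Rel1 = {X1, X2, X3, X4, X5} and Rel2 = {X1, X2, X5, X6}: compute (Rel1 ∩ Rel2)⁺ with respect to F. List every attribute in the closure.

X1, X2, X3, X5, X6

Rel1 ∩ Rel2 = {X1, X2, X5}.
X1 → X5, X6 applies, adding X6
X1, X6 → X3 applies, adding X3
Closure: {X1, X2, X3, X5, X6}.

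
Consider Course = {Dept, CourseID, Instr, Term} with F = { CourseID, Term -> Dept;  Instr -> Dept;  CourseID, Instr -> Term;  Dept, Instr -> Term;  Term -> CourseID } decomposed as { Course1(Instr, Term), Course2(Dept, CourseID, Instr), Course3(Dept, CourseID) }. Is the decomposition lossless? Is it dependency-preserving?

Lossless test (chase): Rows 1 and 2 agree on Instr; apply Instr→Dept and equate their Dept entries. Rows 1 and 2 agree on Dept, Instr; apply Dept, Instr→Term and equate their Term entries. Rows 1 and 2 agree on Term; apply Term→CourseID and equate their CourseID entries. Row 1 is now all distinguished symbols — the join is lossless.
Dependency preservation: the restricted closure of {CourseID, Term} across the fragments never reaches {Dept}, so CourseID, Term → Dept cannot be enforced without a join — not preserved.

lossless but not dependency-preserving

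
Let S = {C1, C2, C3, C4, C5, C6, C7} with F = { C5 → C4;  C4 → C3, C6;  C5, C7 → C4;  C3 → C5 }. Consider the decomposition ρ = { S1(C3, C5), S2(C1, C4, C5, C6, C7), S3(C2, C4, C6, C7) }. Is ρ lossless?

No

Chase test. Columns are C1, C2, C3, C4, C5, C6, C7; row i has aⱼ where attribute j ∈ Si, else bᵢⱼ.
Initial tableau (one row per fragment):
  row 1: b11 b12 a3 b14 a5 b16 b17
  row 2: a1 b22 b23 a4 a5 a6 a7
  row 3: b31 a2 b33 a4 b35 a6 a7
Rows 1 and 2 agree on C5; apply C5→C4 and equate their C4 entries.
Rows 1 and 2 agree on C4; apply C4→C3, C6 and equate their C3, C6 entries.
Rows 1 and 3 agree on C4; apply C4→C3, C6 and equate their C3, C6 entries.
Rows 1 and 3 agree on C3; apply C3→C5 and equate their C5 entries.
No row becomes fully distinguished — the join is lossy.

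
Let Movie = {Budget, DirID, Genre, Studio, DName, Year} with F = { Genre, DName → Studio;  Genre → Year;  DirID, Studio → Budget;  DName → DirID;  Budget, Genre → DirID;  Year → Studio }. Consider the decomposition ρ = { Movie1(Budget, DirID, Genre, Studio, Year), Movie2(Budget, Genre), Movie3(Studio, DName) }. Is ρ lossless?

No

Chase test. Columns are Budget, DirID, Genre, Studio, DName, Year; row i has aⱼ where attribute j ∈ Moviei, else bᵢⱼ.
Initial tableau (one row per fragment):
  row 1: a1 a2 a3 a4 b15 a6
  row 2: a1 b22 a3 b24 b25 b26
  row 3: b31 b32 b33 a4 a5 b36
Rows 1 and 2 agree on Genre; apply Genre→Year and equate their Year entries.
Rows 1 and 2 agree on Budget, Genre; apply Budget, Genre→DirID and equate their DirID entries.
Rows 1 and 2 agree on Year; apply Year→Studio and equate their Studio entries.
No row becomes fully distinguished — the join is lossy.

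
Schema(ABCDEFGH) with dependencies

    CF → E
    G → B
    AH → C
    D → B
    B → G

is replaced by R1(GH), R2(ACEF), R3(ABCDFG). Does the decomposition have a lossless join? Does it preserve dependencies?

Lossless test (chase): Rows 2 and 3 agree on CF; apply CF→E and equate their E entries. Rows 1 and 3 agree on G; apply G→B and equate their B entries. No row becomes fully distinguished — the join is lossy.
Dependency preservation: the restricted closure of {AH} across the fragments never reaches {C}, so AH → C cannot be enforced without a join — not preserved.

lossy and not dependency-preserving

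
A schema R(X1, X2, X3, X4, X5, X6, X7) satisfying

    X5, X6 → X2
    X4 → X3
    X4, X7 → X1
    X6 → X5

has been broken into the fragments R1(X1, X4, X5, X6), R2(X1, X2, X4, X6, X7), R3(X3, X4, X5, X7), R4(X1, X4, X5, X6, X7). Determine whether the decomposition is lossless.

Chase test. Columns are X1, X2, X3, X4, X5, X6, X7; row i has aⱼ where attribute j ∈ Ri, else bᵢⱼ.
Initial tableau (one row per fragment):
  row 1: a1 b12 b13 a4 a5 a6 b17
  row 2: a1 a2 b23 a4 b25 a6 a7
  row 3: b31 b32 a3 a4 a5 b36 a7
  row 4: a1 b42 b43 a4 a5 a6 a7
Rows 1 and 4 agree on X5, X6; apply X5, X6→X2 and equate their X2 entries.
Rows 1 and 2 agree on X4; apply X4→X3 and equate their X3 entries.
Rows 1 and 3 agree on X4; apply X4→X3 and equate their X3 entries.
Rows 1 and 4 agree on X4; apply X4→X3 and equate their X3 entries.
Rows 2 and 3 agree on X4, X7; apply X4, X7→X1 and equate their X1 entries.
Rows 1 and 2 agree on X6; apply X6→X5 and equate their X5 entries.
Rows 1 and 2 agree on X5, X6; apply X5, X6→X2 and equate their X2 entries.
Row 2 is now all distinguished symbols — the join is lossless.

Yes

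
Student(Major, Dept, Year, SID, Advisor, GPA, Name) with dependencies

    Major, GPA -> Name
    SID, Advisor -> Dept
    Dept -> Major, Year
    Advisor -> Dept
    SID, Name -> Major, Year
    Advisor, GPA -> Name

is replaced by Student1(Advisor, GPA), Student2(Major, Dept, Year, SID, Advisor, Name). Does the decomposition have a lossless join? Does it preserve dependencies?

Lossless test: (Advisor)⁺ = {Major, Dept, Year, Advisor}, which is a superkey of neither fragment — lossy.
Dependency preservation: the restricted closure of {Major, GPA} across the fragments never reaches {Name}, so Major, GPA → Name cannot be enforced without a join — not preserved.

lossy and not dependency-preserving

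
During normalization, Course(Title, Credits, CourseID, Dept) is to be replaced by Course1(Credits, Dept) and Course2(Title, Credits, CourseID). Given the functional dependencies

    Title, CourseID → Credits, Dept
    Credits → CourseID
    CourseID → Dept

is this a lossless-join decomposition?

Yes

Common attributes: Course1 ∩ Course2 = {Credits}.
Closure of {Credits}: Credits → CourseID applies, adding CourseID; CourseID → Dept applies, adding Dept. So (Credits)⁺ = {Credits, CourseID, Dept}.
This closure contains every attribute of Course1, so Course1 ∩ Course2 → Course1. The join is lossless.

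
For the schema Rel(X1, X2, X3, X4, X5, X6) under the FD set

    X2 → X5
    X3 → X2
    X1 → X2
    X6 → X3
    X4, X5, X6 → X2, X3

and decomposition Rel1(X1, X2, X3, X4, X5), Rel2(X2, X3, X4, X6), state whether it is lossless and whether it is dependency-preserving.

Lossless test: (X2, X3, X4)⁺ = {X2, X3, X4, X5}, which is a superkey of neither fragment — lossy.
Dependency preservation: X4, X5, X6 → X2, X3 is not contained in any single fragment, but the restricted closure of its left-hand side across the fragments still reaches the right-hand side; the remaining FDs each lie inside some fragment. All dependencies are preserved.

lossy but dependency-preserving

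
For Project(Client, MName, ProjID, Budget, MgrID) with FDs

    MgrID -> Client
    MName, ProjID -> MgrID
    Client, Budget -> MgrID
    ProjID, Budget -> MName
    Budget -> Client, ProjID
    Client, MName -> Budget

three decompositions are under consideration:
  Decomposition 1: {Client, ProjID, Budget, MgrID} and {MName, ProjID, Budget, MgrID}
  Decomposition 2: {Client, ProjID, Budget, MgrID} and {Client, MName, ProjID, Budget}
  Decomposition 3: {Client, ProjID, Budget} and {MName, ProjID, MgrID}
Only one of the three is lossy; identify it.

Decomposition 1: common = {ProjID, Budget, MgrID}, closure = {Client, MName, ProjID, Budget, MgrID} → lossless.
Decomposition 2: common = {Client, ProjID, Budget}, closure = {Client, MName, ProjID, Budget, MgrID} → lossless.
Decomposition 3: common = {ProjID}, closure = {ProjID} → lossy.

Decomposition 3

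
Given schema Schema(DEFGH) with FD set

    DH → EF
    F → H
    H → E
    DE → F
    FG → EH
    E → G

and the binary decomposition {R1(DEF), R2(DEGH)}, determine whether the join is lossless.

Yes

Common attributes: R1 ∩ R2 = {DE}.
Closure of {DE}: DE → F applies, adding F; E → G applies, adding G; F → H applies, adding H. So (DE)⁺ = {DEFGH}.
This closure contains every attribute of R1, so R1 ∩ R2 → R1. The join is lossless.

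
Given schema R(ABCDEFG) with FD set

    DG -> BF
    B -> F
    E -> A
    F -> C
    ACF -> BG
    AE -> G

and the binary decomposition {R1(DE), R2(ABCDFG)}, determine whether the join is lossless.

Common attributes: R1 ∩ R2 = {D}.
No dependency enlarges {D}, so (D)⁺ = {D}.
The closure contains neither all of R1 = {DE} nor all of R2 = {ABCDFG}, so the common attributes are not a superkey of either fragment. The join is lossy.

No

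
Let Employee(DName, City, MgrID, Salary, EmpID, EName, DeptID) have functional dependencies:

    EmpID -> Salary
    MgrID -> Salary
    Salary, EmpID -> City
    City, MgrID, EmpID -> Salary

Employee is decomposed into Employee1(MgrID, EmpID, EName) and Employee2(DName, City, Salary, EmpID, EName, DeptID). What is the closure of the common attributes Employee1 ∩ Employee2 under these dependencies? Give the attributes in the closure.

Employee1 ∩ Employee2 = {EmpID, EName}.
EmpID → Salary applies, adding Salary
Salary, EmpID → City applies, adding City
Closure: {City, Salary, EmpID, EName}.

City, Salary, EmpID, EName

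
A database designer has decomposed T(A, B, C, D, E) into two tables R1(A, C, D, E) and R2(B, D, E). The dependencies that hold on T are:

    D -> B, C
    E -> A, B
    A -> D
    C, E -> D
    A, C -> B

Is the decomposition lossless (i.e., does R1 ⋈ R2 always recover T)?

Common attributes: R1 ∩ R2 = {D, E}.
Closure of {D, E}: D → B, C applies, adding B, C; E → A, B applies, adding A. So (D, E)⁺ = {A, B, C, D, E}.
This closure contains every attribute of R1, so R1 ∩ R2 → R1. The join is lossless.

Yes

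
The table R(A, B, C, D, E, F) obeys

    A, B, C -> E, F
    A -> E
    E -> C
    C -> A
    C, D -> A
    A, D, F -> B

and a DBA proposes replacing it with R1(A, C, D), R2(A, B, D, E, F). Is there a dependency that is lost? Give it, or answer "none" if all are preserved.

A, B, C → E, F: restricted closure across fragments reaches E, F.
A → E lies within R2.
E → C: restricted closure across fragments reaches C.
C → A lies within R1.
C, D → A lies within R1.
A, D, F → B lies within R2.
Every dependency is enforceable on the fragments, so the decomposition is dependency-preserving.

none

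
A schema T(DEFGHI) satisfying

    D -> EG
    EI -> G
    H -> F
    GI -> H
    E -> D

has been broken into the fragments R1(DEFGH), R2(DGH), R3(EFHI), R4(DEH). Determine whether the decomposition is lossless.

Chase test. Columns are DEFGHI; row i has aⱼ where attribute j ∈ Ri, else bᵢⱼ.
Initial tableau (one row per fragment):
  row 1: a1 a2 a3 a4 a5 b16
  row 2: a1 b22 b23 a4 a5 b26
  row 3: b31 a2 a3 b34 a5 a6
  row 4: a1 a2 b43 b44 a5 b46
Rows 1 and 2 agree on D; apply D→EG and equate their EG entries.
Rows 1 and 4 agree on D; apply D→EG and equate their EG entries.
Rows 1 and 2 agree on H; apply H→F and equate their F entries.
Rows 1 and 4 agree on H; apply H→F and equate their F entries.
Rows 1 and 3 agree on E; apply E→D and equate their D entries.
Rows 1 and 3 agree on D; apply D→EG and equate their EG entries.
Row 3 is now all distinguished symbols — the join is lossless.

Yes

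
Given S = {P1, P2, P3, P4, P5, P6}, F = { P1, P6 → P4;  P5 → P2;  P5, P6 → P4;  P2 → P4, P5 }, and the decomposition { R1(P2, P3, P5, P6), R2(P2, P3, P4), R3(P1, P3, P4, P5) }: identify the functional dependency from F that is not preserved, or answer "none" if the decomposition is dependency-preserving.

P1, P6 → P4

Check P1, P6 → P4: no single fragment contains all of {P1, P4, P6}, and the restricted closure of {P1, P6} across the fragments never reaches {P4}.
P5 → P2 is preserved.
P5, P6 → P4 is preserved.
P2 → P4, P5 is preserved.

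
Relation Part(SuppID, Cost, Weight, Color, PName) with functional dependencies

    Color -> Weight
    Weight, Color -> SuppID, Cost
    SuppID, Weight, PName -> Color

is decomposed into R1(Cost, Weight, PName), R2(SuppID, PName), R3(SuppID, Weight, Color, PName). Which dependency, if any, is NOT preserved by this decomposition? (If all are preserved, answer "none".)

Weight, Color -> SuppID, Cost

Check Weight, Color → SuppID, Cost: no single fragment contains all of {SuppID, Cost, Weight, Color}, and the restricted closure of {Weight, Color} across the fragments never reaches {SuppID, Cost}.
Color → Weight is preserved.
SuppID, Weight, PName → Color is preserved.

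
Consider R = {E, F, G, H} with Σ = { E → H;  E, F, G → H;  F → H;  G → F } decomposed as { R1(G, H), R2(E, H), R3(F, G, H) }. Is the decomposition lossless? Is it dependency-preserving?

lossy but dependency-preserving

Lossless test (chase): Rows 1 and 3 agree on G; apply G→F and equate their F entries. No row becomes fully distinguished — the join is lossy.
Dependency preservation: E, F, G → H is not contained in any single fragment, but the restricted closure of its left-hand side across the fragments still reaches the right-hand side; the remaining FDs each lie inside some fragment. All dependencies are preserved.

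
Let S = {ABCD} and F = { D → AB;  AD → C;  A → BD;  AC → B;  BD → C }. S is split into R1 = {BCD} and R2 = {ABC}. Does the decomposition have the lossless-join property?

Common attributes: R1 ∩ R2 = {BC}.
No dependency enlarges {BC}, so (BC)⁺ = {BC}.
The closure contains neither all of R1 = {BCD} nor all of R2 = {ABC}, so the common attributes are not a superkey of either fragment. The join is lossy.

No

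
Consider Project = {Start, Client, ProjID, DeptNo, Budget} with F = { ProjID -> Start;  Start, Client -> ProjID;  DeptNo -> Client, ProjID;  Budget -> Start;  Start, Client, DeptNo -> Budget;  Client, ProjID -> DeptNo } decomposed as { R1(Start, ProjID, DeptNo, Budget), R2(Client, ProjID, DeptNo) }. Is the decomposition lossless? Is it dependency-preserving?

Lossless test: (ProjID, DeptNo)⁺ = {Start, Client, ProjID, DeptNo, Budget}, which contains all of one fragment — lossless.
Dependency preservation: the restricted closure of {Start, Client} across the fragments never reaches {ProjID}, so Start, Client → ProjID cannot be enforced without a join — not preserved.

lossless but not dependency-preserving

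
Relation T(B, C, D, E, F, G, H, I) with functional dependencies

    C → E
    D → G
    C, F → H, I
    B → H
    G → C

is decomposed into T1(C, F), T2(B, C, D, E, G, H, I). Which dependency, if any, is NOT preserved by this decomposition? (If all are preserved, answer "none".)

Check C, F → H, I: no single fragment contains all of {C, F, H, I}, and the restricted closure of {C, F} across the fragments never reaches {H, I}.
C → E is preserved.
D → G is preserved.
B → H is preserved.
G → C is preserved.

C, F → H, I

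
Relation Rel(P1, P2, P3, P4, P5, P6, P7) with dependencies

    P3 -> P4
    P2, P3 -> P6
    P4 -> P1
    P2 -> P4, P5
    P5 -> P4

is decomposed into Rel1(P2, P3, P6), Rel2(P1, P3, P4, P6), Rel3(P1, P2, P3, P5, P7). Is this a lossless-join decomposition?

Yes

Chase test. Columns are P1, P2, P3, P4, P5, P6, P7; row i has aⱼ where attribute j ∈ Reli, else bᵢⱼ.
Initial tableau (one row per fragment):
  row 1: b11 a2 a3 b14 b15 a6 b17
  row 2: a1 b22 a3 a4 b25 a6 b27
  row 3: a1 a2 a3 b34 a5 b36 a7
Rows 1 and 2 agree on P3; apply P3→P4 and equate their P4 entries.
Rows 1 and 3 agree on P3; apply P3→P4 and equate their P4 entries.
Rows 1 and 3 agree on P2, P3; apply P2, P3→P6 and equate their P6 entries.
Rows 1 and 2 agree on P4; apply P4→P1 and equate their P1 entries.
Rows 1 and 3 agree on P2; apply P2→P4, P5 and equate their P4, P5 entries.
Row 3 is now all distinguished symbols — the join is lossless.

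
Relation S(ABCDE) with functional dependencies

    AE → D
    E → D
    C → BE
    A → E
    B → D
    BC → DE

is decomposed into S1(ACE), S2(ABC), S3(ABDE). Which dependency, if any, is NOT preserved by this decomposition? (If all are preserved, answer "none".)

none

AE → D lies within S3.
E → D lies within S3.
C → BE: restricted closure across fragments reaches BE.
A → E lies within S1.
B → D lies within S3.
BC → DE: restricted closure across fragments reaches DE.
Every dependency is enforceable on the fragments, so the decomposition is dependency-preserving.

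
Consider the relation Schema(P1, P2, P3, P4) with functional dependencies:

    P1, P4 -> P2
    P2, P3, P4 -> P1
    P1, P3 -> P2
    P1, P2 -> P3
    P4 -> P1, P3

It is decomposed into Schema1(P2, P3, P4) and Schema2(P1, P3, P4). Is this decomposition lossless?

Common attributes: Schema1 ∩ Schema2 = {P3, P4}.
Closure of {P3, P4}: P4 → P1, P3 applies, adding P1; P1, P4 → P2 applies, adding P2. So (P3, P4)⁺ = {P1, P2, P3, P4}.
This closure contains every attribute of Schema1, so Schema1 ∩ Schema2 → Schema1. The join is lossless.

Yes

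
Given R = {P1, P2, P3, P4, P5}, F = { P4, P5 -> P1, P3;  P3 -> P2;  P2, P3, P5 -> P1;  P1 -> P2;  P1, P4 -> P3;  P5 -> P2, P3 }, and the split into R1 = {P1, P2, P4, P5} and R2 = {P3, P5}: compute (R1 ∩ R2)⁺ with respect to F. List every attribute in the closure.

R1 ∩ R2 = {P5}.
P5 → P2, P3 applies, adding P2, P3
P2, P3, P5 → P1 applies, adding P1
Closure: {P1, P2, P3, P5}.

P1, P2, P3, P5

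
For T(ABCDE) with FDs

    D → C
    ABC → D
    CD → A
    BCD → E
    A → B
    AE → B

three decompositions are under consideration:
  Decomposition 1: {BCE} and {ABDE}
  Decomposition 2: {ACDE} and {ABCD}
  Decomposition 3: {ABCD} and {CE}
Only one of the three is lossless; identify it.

Decomposition 2

Decomposition 1: common = {BE}, closure = {BE} → lossy.
Decomposition 2: common = {ACD}, closure = {ABCDE} → lossless.
Decomposition 3: common = {C}, closure = {C} → lossy.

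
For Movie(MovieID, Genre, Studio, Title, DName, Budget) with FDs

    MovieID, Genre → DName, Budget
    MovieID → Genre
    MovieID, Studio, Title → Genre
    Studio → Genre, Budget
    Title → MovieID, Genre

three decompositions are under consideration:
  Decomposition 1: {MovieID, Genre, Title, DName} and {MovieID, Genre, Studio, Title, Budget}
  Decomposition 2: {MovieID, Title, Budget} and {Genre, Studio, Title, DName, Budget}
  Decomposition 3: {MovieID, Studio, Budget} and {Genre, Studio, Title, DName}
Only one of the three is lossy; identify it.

Decomposition 3

Decomposition 1: common = {MovieID, Genre, Title}, closure = {MovieID, Genre, Title, DName, Budget} → lossless.
Decomposition 2: common = {Title, Budget}, closure = {MovieID, Genre, Title, DName, Budget} → lossless.
Decomposition 3: common = {Studio}, closure = {Genre, Studio, Budget} → lossy.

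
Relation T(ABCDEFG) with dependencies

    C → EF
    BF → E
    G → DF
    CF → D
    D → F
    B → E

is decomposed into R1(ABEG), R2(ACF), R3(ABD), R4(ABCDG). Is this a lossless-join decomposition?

Chase test. Columns are ABCDEFG; row i has aⱼ where attribute j ∈ Ri, else bᵢⱼ.
Initial tableau (one row per fragment):
  row 1: a1 a2 b13 b14 a5 b16 a7
  row 2: a1 b22 a3 b24 b25 a6 b27
  row 3: a1 a2 b33 a4 b35 b36 b37
  row 4: a1 a2 a3 a4 b45 b46 a7
Rows 2 and 4 agree on C; apply C→EF and equate their EF entries.
Rows 1 and 4 agree on G; apply G→DF and equate their DF entries.
Rows 2 and 4 agree on CF; apply CF→D and equate their D entries.
Rows 1 and 3 agree on D; apply D→F and equate their F entries.
Rows 1 and 3 agree on B; apply B→E and equate their E entries.
Rows 1 and 4 agree on B; apply B→E and equate their E entries.
Row 4 is now all distinguished symbols — the join is lossless.

Yes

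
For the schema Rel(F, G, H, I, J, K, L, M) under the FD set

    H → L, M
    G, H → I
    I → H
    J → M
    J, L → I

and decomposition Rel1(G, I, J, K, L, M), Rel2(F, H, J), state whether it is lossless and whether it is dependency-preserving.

lossy and not dependency-preserving

Lossless test: (J)⁺ = {J, M}, which is a superkey of neither fragment — lossy.
Dependency preservation: the restricted closure of {H} across the fragments never reaches {L, M}, so H → L, M cannot be enforced without a join — not preserved.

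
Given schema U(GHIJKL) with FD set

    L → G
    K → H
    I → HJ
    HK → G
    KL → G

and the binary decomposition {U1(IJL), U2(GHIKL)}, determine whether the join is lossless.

Yes

Common attributes: U1 ∩ U2 = {IL}.
Closure of {IL}: L → G applies, adding G; I → HJ applies, adding HJ. So (IL)⁺ = {GHIJL}.
This closure contains every attribute of U1, so U1 ∩ U2 → U1. The join is lossless.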